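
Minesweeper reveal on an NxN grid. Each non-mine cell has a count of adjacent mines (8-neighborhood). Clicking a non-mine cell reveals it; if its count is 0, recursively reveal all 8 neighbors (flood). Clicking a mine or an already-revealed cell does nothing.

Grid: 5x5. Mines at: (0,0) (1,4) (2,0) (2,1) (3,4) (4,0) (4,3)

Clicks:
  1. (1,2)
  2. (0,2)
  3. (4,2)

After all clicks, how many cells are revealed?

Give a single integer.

Answer: 7

Derivation:
Click 1 (1,2) count=1: revealed 1 new [(1,2)] -> total=1
Click 2 (0,2) count=0: revealed 5 new [(0,1) (0,2) (0,3) (1,1) (1,3)] -> total=6
Click 3 (4,2) count=1: revealed 1 new [(4,2)] -> total=7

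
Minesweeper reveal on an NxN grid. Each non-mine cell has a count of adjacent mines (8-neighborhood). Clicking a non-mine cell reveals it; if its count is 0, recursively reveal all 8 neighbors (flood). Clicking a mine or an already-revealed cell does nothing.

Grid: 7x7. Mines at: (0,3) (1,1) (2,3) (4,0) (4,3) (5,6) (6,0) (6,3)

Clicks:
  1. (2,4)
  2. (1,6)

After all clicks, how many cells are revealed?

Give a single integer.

Answer: 15

Derivation:
Click 1 (2,4) count=1: revealed 1 new [(2,4)] -> total=1
Click 2 (1,6) count=0: revealed 14 new [(0,4) (0,5) (0,6) (1,4) (1,5) (1,6) (2,5) (2,6) (3,4) (3,5) (3,6) (4,4) (4,5) (4,6)] -> total=15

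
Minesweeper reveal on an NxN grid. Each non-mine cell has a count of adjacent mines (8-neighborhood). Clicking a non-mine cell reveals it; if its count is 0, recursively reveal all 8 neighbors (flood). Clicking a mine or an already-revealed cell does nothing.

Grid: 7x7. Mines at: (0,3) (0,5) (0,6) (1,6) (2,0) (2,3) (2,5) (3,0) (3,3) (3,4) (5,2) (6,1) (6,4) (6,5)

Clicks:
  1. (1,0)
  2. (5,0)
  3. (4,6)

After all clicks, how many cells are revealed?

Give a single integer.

Click 1 (1,0) count=1: revealed 1 new [(1,0)] -> total=1
Click 2 (5,0) count=1: revealed 1 new [(5,0)] -> total=2
Click 3 (4,6) count=0: revealed 6 new [(3,5) (3,6) (4,5) (4,6) (5,5) (5,6)] -> total=8

Answer: 8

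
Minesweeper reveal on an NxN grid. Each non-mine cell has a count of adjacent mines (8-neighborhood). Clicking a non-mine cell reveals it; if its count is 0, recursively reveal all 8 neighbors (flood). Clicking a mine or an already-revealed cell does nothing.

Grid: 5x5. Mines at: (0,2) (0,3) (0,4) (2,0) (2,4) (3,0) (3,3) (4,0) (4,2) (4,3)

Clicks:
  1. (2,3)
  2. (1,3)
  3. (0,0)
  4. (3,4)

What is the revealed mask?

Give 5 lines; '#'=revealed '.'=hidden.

Answer: ##...
##.#.
...#.
....#
.....

Derivation:
Click 1 (2,3) count=2: revealed 1 new [(2,3)] -> total=1
Click 2 (1,3) count=4: revealed 1 new [(1,3)] -> total=2
Click 3 (0,0) count=0: revealed 4 new [(0,0) (0,1) (1,0) (1,1)] -> total=6
Click 4 (3,4) count=3: revealed 1 new [(3,4)] -> total=7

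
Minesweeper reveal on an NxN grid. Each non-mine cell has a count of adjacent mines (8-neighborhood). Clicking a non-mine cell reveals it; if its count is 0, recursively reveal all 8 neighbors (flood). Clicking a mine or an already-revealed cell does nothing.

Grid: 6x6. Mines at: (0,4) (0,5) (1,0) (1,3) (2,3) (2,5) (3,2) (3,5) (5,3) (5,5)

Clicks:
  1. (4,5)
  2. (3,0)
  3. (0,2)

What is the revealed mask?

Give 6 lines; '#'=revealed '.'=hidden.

Answer: ..#...
......
##....
##....
###..#
###...

Derivation:
Click 1 (4,5) count=2: revealed 1 new [(4,5)] -> total=1
Click 2 (3,0) count=0: revealed 10 new [(2,0) (2,1) (3,0) (3,1) (4,0) (4,1) (4,2) (5,0) (5,1) (5,2)] -> total=11
Click 3 (0,2) count=1: revealed 1 new [(0,2)] -> total=12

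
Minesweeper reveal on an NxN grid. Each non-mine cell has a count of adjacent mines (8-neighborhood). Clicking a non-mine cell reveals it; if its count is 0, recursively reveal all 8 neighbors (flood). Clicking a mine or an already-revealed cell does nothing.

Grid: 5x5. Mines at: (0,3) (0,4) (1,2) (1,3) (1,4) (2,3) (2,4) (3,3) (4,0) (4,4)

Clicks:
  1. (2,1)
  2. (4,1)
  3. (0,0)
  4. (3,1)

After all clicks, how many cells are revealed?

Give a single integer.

Click 1 (2,1) count=1: revealed 1 new [(2,1)] -> total=1
Click 2 (4,1) count=1: revealed 1 new [(4,1)] -> total=2
Click 3 (0,0) count=0: revealed 7 new [(0,0) (0,1) (1,0) (1,1) (2,0) (3,0) (3,1)] -> total=9
Click 4 (3,1) count=1: revealed 0 new [(none)] -> total=9

Answer: 9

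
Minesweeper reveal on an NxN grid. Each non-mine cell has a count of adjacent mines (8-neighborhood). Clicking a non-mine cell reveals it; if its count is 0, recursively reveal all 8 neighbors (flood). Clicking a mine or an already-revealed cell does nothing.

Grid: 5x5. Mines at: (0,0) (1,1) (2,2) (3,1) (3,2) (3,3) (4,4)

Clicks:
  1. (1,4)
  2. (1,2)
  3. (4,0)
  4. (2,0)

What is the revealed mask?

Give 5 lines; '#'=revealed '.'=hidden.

Click 1 (1,4) count=0: revealed 8 new [(0,2) (0,3) (0,4) (1,2) (1,3) (1,4) (2,3) (2,4)] -> total=8
Click 2 (1,2) count=2: revealed 0 new [(none)] -> total=8
Click 3 (4,0) count=1: revealed 1 new [(4,0)] -> total=9
Click 4 (2,0) count=2: revealed 1 new [(2,0)] -> total=10

Answer: ..###
..###
#..##
.....
#....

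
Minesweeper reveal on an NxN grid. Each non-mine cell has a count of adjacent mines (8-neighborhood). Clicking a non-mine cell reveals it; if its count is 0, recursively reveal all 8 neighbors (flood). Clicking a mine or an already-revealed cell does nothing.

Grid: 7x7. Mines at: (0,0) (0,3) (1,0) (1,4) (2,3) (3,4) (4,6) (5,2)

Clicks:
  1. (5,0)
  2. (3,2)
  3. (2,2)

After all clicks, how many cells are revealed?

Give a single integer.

Answer: 13

Derivation:
Click 1 (5,0) count=0: revealed 13 new [(2,0) (2,1) (2,2) (3,0) (3,1) (3,2) (4,0) (4,1) (4,2) (5,0) (5,1) (6,0) (6,1)] -> total=13
Click 2 (3,2) count=1: revealed 0 new [(none)] -> total=13
Click 3 (2,2) count=1: revealed 0 new [(none)] -> total=13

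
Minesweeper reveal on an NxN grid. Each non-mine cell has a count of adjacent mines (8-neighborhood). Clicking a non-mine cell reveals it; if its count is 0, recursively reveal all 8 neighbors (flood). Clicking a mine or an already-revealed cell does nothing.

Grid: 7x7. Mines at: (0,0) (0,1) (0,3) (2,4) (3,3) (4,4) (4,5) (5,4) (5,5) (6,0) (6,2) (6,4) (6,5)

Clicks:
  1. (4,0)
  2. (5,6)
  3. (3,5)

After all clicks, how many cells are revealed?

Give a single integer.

Answer: 17

Derivation:
Click 1 (4,0) count=0: revealed 15 new [(1,0) (1,1) (1,2) (2,0) (2,1) (2,2) (3,0) (3,1) (3,2) (4,0) (4,1) (4,2) (5,0) (5,1) (5,2)] -> total=15
Click 2 (5,6) count=3: revealed 1 new [(5,6)] -> total=16
Click 3 (3,5) count=3: revealed 1 new [(3,5)] -> total=17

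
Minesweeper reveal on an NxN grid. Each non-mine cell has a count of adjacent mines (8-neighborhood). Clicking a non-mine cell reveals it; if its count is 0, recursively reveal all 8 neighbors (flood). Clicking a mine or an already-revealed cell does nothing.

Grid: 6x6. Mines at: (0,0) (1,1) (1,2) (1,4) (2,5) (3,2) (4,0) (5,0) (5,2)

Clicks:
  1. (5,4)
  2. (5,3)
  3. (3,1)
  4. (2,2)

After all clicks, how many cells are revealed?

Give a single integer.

Answer: 11

Derivation:
Click 1 (5,4) count=0: revealed 9 new [(3,3) (3,4) (3,5) (4,3) (4,4) (4,5) (5,3) (5,4) (5,5)] -> total=9
Click 2 (5,3) count=1: revealed 0 new [(none)] -> total=9
Click 3 (3,1) count=2: revealed 1 new [(3,1)] -> total=10
Click 4 (2,2) count=3: revealed 1 new [(2,2)] -> total=11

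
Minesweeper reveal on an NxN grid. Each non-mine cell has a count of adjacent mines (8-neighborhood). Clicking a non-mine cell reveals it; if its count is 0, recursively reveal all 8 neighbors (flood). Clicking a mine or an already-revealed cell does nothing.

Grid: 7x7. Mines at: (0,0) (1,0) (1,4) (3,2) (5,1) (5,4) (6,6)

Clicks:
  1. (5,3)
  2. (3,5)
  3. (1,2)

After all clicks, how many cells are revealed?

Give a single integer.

Click 1 (5,3) count=1: revealed 1 new [(5,3)] -> total=1
Click 2 (3,5) count=0: revealed 18 new [(0,5) (0,6) (1,5) (1,6) (2,3) (2,4) (2,5) (2,6) (3,3) (3,4) (3,5) (3,6) (4,3) (4,4) (4,5) (4,6) (5,5) (5,6)] -> total=19
Click 3 (1,2) count=0: revealed 8 new [(0,1) (0,2) (0,3) (1,1) (1,2) (1,3) (2,1) (2,2)] -> total=27

Answer: 27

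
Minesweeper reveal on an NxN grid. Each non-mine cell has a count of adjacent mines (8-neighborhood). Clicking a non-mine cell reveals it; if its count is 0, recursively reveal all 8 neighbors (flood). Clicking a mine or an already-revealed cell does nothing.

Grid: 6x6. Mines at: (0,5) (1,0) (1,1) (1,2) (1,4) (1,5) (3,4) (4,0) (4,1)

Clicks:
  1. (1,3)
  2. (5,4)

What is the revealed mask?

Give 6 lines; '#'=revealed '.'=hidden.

Answer: ......
...#..
......
......
..####
..####

Derivation:
Click 1 (1,3) count=2: revealed 1 new [(1,3)] -> total=1
Click 2 (5,4) count=0: revealed 8 new [(4,2) (4,3) (4,4) (4,5) (5,2) (5,3) (5,4) (5,5)] -> total=9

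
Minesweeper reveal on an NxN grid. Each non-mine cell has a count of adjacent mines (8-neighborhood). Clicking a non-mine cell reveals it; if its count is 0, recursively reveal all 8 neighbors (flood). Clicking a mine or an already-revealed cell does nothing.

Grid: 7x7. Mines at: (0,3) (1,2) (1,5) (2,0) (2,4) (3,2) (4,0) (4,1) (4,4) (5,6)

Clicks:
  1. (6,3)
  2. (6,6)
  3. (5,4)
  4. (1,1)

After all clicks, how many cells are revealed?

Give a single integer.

Answer: 14

Derivation:
Click 1 (6,3) count=0: revealed 12 new [(5,0) (5,1) (5,2) (5,3) (5,4) (5,5) (6,0) (6,1) (6,2) (6,3) (6,4) (6,5)] -> total=12
Click 2 (6,6) count=1: revealed 1 new [(6,6)] -> total=13
Click 3 (5,4) count=1: revealed 0 new [(none)] -> total=13
Click 4 (1,1) count=2: revealed 1 new [(1,1)] -> total=14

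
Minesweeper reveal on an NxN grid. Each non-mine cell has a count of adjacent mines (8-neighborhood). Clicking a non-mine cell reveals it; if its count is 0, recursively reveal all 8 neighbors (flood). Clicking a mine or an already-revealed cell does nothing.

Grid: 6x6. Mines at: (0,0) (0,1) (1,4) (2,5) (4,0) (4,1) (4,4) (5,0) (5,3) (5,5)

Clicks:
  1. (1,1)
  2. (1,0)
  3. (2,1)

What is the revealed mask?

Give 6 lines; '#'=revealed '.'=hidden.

Answer: ......
####..
####..
####..
......
......

Derivation:
Click 1 (1,1) count=2: revealed 1 new [(1,1)] -> total=1
Click 2 (1,0) count=2: revealed 1 new [(1,0)] -> total=2
Click 3 (2,1) count=0: revealed 10 new [(1,2) (1,3) (2,0) (2,1) (2,2) (2,3) (3,0) (3,1) (3,2) (3,3)] -> total=12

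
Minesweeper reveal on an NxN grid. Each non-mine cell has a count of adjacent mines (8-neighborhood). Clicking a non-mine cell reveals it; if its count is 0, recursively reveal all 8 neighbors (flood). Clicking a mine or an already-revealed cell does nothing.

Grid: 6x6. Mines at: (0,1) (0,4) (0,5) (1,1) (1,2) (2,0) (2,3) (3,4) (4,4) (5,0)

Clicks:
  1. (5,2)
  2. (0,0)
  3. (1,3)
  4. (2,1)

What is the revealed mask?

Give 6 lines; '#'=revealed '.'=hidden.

Click 1 (5,2) count=0: revealed 9 new [(3,1) (3,2) (3,3) (4,1) (4,2) (4,3) (5,1) (5,2) (5,3)] -> total=9
Click 2 (0,0) count=2: revealed 1 new [(0,0)] -> total=10
Click 3 (1,3) count=3: revealed 1 new [(1,3)] -> total=11
Click 4 (2,1) count=3: revealed 1 new [(2,1)] -> total=12

Answer: #.....
...#..
.#....
.###..
.###..
.###..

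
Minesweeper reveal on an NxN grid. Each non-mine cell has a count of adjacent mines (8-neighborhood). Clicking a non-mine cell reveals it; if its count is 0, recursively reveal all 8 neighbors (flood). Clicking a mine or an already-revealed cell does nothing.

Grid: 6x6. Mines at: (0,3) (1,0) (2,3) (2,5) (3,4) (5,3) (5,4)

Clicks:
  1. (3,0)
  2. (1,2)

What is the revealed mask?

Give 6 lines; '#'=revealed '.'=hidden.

Answer: ......
..#...
###...
###...
###...
###...

Derivation:
Click 1 (3,0) count=0: revealed 12 new [(2,0) (2,1) (2,2) (3,0) (3,1) (3,2) (4,0) (4,1) (4,2) (5,0) (5,1) (5,2)] -> total=12
Click 2 (1,2) count=2: revealed 1 new [(1,2)] -> total=13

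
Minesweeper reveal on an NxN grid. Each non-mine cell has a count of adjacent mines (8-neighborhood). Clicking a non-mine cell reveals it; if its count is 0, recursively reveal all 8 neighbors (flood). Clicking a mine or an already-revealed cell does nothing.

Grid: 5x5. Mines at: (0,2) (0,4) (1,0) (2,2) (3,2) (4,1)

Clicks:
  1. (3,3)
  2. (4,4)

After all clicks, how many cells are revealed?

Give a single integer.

Answer: 8

Derivation:
Click 1 (3,3) count=2: revealed 1 new [(3,3)] -> total=1
Click 2 (4,4) count=0: revealed 7 new [(1,3) (1,4) (2,3) (2,4) (3,4) (4,3) (4,4)] -> total=8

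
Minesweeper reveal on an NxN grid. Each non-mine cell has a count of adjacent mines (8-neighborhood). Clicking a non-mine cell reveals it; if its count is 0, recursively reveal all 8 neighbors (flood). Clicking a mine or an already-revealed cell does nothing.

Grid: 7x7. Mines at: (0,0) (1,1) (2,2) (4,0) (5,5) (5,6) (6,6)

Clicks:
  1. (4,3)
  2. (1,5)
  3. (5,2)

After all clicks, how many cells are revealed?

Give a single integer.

Click 1 (4,3) count=0: revealed 36 new [(0,2) (0,3) (0,4) (0,5) (0,6) (1,2) (1,3) (1,4) (1,5) (1,6) (2,3) (2,4) (2,5) (2,6) (3,1) (3,2) (3,3) (3,4) (3,5) (3,6) (4,1) (4,2) (4,3) (4,4) (4,5) (4,6) (5,0) (5,1) (5,2) (5,3) (5,4) (6,0) (6,1) (6,2) (6,3) (6,4)] -> total=36
Click 2 (1,5) count=0: revealed 0 new [(none)] -> total=36
Click 3 (5,2) count=0: revealed 0 new [(none)] -> total=36

Answer: 36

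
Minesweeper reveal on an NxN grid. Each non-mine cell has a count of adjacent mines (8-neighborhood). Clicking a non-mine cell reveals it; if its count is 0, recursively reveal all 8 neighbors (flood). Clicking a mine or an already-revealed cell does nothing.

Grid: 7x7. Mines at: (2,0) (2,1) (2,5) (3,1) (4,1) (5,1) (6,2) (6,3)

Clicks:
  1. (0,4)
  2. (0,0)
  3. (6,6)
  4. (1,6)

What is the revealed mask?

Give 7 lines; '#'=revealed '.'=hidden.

Click 1 (0,4) count=0: revealed 35 new [(0,0) (0,1) (0,2) (0,3) (0,4) (0,5) (0,6) (1,0) (1,1) (1,2) (1,3) (1,4) (1,5) (1,6) (2,2) (2,3) (2,4) (3,2) (3,3) (3,4) (3,5) (3,6) (4,2) (4,3) (4,4) (4,5) (4,6) (5,2) (5,3) (5,4) (5,5) (5,6) (6,4) (6,5) (6,6)] -> total=35
Click 2 (0,0) count=0: revealed 0 new [(none)] -> total=35
Click 3 (6,6) count=0: revealed 0 new [(none)] -> total=35
Click 4 (1,6) count=1: revealed 0 new [(none)] -> total=35

Answer: #######
#######
..###..
..#####
..#####
..#####
....###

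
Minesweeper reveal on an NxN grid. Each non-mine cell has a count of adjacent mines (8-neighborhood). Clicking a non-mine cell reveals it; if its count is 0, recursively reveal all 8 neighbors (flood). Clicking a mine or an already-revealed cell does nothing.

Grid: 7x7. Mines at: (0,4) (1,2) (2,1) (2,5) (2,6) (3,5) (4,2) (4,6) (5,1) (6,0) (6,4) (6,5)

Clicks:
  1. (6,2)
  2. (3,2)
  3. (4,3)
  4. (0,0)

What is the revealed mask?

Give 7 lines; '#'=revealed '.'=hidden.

Answer: ##.....
##.....
.......
..#....
...#...
.......
..#....

Derivation:
Click 1 (6,2) count=1: revealed 1 new [(6,2)] -> total=1
Click 2 (3,2) count=2: revealed 1 new [(3,2)] -> total=2
Click 3 (4,3) count=1: revealed 1 new [(4,3)] -> total=3
Click 4 (0,0) count=0: revealed 4 new [(0,0) (0,1) (1,0) (1,1)] -> total=7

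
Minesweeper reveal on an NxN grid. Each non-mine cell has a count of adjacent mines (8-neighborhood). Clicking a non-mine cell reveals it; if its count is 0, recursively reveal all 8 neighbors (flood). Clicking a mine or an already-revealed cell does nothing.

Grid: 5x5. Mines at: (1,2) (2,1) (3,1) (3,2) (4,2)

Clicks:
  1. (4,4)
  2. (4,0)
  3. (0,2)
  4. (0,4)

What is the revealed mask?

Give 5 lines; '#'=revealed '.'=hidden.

Answer: ..###
...##
...##
...##
#..##

Derivation:
Click 1 (4,4) count=0: revealed 10 new [(0,3) (0,4) (1,3) (1,4) (2,3) (2,4) (3,3) (3,4) (4,3) (4,4)] -> total=10
Click 2 (4,0) count=1: revealed 1 new [(4,0)] -> total=11
Click 3 (0,2) count=1: revealed 1 new [(0,2)] -> total=12
Click 4 (0,4) count=0: revealed 0 new [(none)] -> total=12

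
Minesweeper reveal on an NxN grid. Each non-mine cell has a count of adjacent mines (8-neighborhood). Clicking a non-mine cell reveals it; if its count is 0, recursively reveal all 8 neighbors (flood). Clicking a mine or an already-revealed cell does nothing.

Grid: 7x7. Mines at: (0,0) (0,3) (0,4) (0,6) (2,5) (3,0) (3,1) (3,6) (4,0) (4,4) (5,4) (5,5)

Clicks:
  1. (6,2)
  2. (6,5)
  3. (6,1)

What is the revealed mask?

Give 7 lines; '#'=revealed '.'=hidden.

Answer: .......
.......
.......
.......
.###...
####...
####.#.

Derivation:
Click 1 (6,2) count=0: revealed 11 new [(4,1) (4,2) (4,3) (5,0) (5,1) (5,2) (5,3) (6,0) (6,1) (6,2) (6,3)] -> total=11
Click 2 (6,5) count=2: revealed 1 new [(6,5)] -> total=12
Click 3 (6,1) count=0: revealed 0 new [(none)] -> total=12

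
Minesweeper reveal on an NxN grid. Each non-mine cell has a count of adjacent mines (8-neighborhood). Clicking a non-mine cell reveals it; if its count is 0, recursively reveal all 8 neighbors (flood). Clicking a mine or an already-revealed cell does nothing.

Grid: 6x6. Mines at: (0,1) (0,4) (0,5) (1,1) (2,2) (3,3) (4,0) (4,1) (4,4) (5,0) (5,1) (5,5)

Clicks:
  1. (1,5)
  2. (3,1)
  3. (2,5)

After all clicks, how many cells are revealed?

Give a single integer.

Answer: 7

Derivation:
Click 1 (1,5) count=2: revealed 1 new [(1,5)] -> total=1
Click 2 (3,1) count=3: revealed 1 new [(3,1)] -> total=2
Click 3 (2,5) count=0: revealed 5 new [(1,4) (2,4) (2,5) (3,4) (3,5)] -> total=7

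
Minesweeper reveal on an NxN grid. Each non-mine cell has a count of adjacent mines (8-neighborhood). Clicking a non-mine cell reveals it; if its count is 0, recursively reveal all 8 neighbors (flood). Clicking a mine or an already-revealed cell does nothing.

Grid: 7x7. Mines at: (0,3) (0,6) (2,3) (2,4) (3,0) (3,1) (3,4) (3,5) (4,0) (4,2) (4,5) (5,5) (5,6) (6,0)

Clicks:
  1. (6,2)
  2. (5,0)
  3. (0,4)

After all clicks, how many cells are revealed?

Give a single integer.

Answer: 10

Derivation:
Click 1 (6,2) count=0: revealed 8 new [(5,1) (5,2) (5,3) (5,4) (6,1) (6,2) (6,3) (6,4)] -> total=8
Click 2 (5,0) count=2: revealed 1 new [(5,0)] -> total=9
Click 3 (0,4) count=1: revealed 1 new [(0,4)] -> total=10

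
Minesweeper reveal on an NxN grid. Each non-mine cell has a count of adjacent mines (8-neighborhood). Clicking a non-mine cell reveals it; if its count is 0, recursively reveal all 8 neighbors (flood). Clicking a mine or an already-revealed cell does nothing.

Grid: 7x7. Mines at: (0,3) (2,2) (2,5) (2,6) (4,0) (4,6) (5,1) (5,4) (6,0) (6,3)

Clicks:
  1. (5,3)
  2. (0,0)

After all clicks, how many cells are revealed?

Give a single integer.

Answer: 11

Derivation:
Click 1 (5,3) count=2: revealed 1 new [(5,3)] -> total=1
Click 2 (0,0) count=0: revealed 10 new [(0,0) (0,1) (0,2) (1,0) (1,1) (1,2) (2,0) (2,1) (3,0) (3,1)] -> total=11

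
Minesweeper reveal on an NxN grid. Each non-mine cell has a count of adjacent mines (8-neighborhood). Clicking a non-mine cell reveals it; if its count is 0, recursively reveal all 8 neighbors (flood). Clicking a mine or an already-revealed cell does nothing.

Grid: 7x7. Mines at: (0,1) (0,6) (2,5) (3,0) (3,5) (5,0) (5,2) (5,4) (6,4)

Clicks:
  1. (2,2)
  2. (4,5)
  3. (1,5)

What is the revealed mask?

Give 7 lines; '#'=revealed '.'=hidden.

Answer: ..####.
.#####.
.####..
.####..
.#####.
.......
.......

Derivation:
Click 1 (2,2) count=0: revealed 21 new [(0,2) (0,3) (0,4) (0,5) (1,1) (1,2) (1,3) (1,4) (1,5) (2,1) (2,2) (2,3) (2,4) (3,1) (3,2) (3,3) (3,4) (4,1) (4,2) (4,3) (4,4)] -> total=21
Click 2 (4,5) count=2: revealed 1 new [(4,5)] -> total=22
Click 3 (1,5) count=2: revealed 0 new [(none)] -> total=22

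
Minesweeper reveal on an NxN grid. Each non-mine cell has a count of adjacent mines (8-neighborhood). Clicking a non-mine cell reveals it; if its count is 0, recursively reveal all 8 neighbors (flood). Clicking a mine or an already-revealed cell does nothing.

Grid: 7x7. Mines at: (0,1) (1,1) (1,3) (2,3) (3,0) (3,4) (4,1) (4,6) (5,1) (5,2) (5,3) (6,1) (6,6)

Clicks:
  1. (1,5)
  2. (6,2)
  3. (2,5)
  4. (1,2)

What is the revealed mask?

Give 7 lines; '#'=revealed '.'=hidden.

Answer: ....###
..#.###
....###
.....##
.......
.......
..#....

Derivation:
Click 1 (1,5) count=0: revealed 11 new [(0,4) (0,5) (0,6) (1,4) (1,5) (1,6) (2,4) (2,5) (2,6) (3,5) (3,6)] -> total=11
Click 2 (6,2) count=4: revealed 1 new [(6,2)] -> total=12
Click 3 (2,5) count=1: revealed 0 new [(none)] -> total=12
Click 4 (1,2) count=4: revealed 1 new [(1,2)] -> total=13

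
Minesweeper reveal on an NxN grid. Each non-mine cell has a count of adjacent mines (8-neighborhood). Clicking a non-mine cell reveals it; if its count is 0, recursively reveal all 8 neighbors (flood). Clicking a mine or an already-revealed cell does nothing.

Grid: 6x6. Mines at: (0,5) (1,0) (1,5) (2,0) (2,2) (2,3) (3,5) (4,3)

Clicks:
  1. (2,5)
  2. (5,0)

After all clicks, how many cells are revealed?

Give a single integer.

Answer: 10

Derivation:
Click 1 (2,5) count=2: revealed 1 new [(2,5)] -> total=1
Click 2 (5,0) count=0: revealed 9 new [(3,0) (3,1) (3,2) (4,0) (4,1) (4,2) (5,0) (5,1) (5,2)] -> total=10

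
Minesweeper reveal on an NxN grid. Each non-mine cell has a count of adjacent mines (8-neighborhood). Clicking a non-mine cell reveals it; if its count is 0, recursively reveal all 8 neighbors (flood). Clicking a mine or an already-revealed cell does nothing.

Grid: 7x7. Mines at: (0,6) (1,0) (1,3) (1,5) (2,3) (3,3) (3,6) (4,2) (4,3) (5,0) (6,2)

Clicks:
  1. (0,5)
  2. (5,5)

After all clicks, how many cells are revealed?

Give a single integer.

Click 1 (0,5) count=2: revealed 1 new [(0,5)] -> total=1
Click 2 (5,5) count=0: revealed 11 new [(4,4) (4,5) (4,6) (5,3) (5,4) (5,5) (5,6) (6,3) (6,4) (6,5) (6,6)] -> total=12

Answer: 12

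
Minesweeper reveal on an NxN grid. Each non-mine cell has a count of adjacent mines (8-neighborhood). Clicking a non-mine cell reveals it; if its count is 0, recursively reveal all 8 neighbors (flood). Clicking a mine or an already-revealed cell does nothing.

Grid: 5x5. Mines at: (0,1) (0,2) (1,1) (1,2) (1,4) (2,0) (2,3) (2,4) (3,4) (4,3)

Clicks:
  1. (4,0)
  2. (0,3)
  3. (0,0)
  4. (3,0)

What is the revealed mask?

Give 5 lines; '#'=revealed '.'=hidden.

Click 1 (4,0) count=0: revealed 6 new [(3,0) (3,1) (3,2) (4,0) (4,1) (4,2)] -> total=6
Click 2 (0,3) count=3: revealed 1 new [(0,3)] -> total=7
Click 3 (0,0) count=2: revealed 1 new [(0,0)] -> total=8
Click 4 (3,0) count=1: revealed 0 new [(none)] -> total=8

Answer: #..#.
.....
.....
###..
###..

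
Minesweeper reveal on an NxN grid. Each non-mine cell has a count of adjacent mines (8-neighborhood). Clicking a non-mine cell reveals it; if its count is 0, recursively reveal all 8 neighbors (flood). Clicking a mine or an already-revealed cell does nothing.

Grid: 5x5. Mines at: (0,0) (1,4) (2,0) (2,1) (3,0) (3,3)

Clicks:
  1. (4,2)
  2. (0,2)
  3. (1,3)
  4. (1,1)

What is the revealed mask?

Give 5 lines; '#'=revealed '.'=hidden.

Click 1 (4,2) count=1: revealed 1 new [(4,2)] -> total=1
Click 2 (0,2) count=0: revealed 6 new [(0,1) (0,2) (0,3) (1,1) (1,2) (1,3)] -> total=7
Click 3 (1,3) count=1: revealed 0 new [(none)] -> total=7
Click 4 (1,1) count=3: revealed 0 new [(none)] -> total=7

Answer: .###.
.###.
.....
.....
..#..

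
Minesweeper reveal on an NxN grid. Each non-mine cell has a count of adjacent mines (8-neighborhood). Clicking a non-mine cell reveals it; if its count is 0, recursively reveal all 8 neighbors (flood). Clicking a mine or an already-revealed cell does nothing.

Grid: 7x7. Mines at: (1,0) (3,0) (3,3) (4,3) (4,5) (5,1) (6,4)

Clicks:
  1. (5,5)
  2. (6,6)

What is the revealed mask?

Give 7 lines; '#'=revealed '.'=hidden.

Click 1 (5,5) count=2: revealed 1 new [(5,5)] -> total=1
Click 2 (6,6) count=0: revealed 3 new [(5,6) (6,5) (6,6)] -> total=4

Answer: .......
.......
.......
.......
.......
.....##
.....##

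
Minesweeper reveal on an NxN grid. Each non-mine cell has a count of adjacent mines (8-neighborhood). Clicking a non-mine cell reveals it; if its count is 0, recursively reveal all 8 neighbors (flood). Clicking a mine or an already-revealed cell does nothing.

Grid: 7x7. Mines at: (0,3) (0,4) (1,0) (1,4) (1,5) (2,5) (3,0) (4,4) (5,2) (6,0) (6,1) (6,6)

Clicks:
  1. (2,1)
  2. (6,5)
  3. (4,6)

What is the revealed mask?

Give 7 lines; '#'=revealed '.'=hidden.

Click 1 (2,1) count=2: revealed 1 new [(2,1)] -> total=1
Click 2 (6,5) count=1: revealed 1 new [(6,5)] -> total=2
Click 3 (4,6) count=0: revealed 6 new [(3,5) (3,6) (4,5) (4,6) (5,5) (5,6)] -> total=8

Answer: .......
.......
.#.....
.....##
.....##
.....##
.....#.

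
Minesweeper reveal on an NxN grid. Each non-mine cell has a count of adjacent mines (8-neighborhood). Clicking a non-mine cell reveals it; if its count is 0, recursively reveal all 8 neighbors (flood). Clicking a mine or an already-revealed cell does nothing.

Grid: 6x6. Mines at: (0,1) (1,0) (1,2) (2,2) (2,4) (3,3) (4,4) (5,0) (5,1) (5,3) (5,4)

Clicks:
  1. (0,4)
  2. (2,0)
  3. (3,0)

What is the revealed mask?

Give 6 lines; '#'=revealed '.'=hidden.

Click 1 (0,4) count=0: revealed 6 new [(0,3) (0,4) (0,5) (1,3) (1,4) (1,5)] -> total=6
Click 2 (2,0) count=1: revealed 1 new [(2,0)] -> total=7
Click 3 (3,0) count=0: revealed 5 new [(2,1) (3,0) (3,1) (4,0) (4,1)] -> total=12

Answer: ...###
...###
##....
##....
##....
......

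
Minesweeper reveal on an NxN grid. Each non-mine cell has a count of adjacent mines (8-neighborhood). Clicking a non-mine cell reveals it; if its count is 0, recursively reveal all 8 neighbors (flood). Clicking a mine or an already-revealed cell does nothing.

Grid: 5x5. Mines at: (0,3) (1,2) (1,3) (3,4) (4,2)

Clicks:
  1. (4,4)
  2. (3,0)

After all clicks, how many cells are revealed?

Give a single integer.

Answer: 11

Derivation:
Click 1 (4,4) count=1: revealed 1 new [(4,4)] -> total=1
Click 2 (3,0) count=0: revealed 10 new [(0,0) (0,1) (1,0) (1,1) (2,0) (2,1) (3,0) (3,1) (4,0) (4,1)] -> total=11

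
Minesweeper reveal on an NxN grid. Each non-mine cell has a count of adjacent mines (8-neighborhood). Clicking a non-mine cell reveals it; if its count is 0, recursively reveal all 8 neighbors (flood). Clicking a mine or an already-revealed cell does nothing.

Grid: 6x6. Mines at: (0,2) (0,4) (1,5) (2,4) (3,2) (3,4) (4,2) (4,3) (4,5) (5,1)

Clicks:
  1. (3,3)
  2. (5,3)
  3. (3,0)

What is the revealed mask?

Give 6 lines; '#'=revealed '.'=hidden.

Answer: ##....
##....
##....
##.#..
##....
...#..

Derivation:
Click 1 (3,3) count=5: revealed 1 new [(3,3)] -> total=1
Click 2 (5,3) count=2: revealed 1 new [(5,3)] -> total=2
Click 3 (3,0) count=0: revealed 10 new [(0,0) (0,1) (1,0) (1,1) (2,0) (2,1) (3,0) (3,1) (4,0) (4,1)] -> total=12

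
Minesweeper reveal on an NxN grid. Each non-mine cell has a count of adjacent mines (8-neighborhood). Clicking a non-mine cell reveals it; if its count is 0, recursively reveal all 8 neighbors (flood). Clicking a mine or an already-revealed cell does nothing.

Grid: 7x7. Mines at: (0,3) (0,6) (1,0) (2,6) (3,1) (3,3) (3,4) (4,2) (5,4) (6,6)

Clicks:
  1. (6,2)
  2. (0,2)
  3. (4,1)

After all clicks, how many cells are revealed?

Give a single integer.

Answer: 11

Derivation:
Click 1 (6,2) count=0: revealed 10 new [(4,0) (4,1) (5,0) (5,1) (5,2) (5,3) (6,0) (6,1) (6,2) (6,3)] -> total=10
Click 2 (0,2) count=1: revealed 1 new [(0,2)] -> total=11
Click 3 (4,1) count=2: revealed 0 new [(none)] -> total=11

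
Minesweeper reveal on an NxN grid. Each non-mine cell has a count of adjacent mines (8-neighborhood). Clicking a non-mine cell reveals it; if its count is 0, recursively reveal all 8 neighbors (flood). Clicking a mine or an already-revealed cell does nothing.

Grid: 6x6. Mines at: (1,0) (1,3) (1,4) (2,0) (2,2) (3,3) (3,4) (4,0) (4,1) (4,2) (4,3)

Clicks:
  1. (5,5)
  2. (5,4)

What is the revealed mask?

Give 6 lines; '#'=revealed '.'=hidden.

Answer: ......
......
......
......
....##
....##

Derivation:
Click 1 (5,5) count=0: revealed 4 new [(4,4) (4,5) (5,4) (5,5)] -> total=4
Click 2 (5,4) count=1: revealed 0 new [(none)] -> total=4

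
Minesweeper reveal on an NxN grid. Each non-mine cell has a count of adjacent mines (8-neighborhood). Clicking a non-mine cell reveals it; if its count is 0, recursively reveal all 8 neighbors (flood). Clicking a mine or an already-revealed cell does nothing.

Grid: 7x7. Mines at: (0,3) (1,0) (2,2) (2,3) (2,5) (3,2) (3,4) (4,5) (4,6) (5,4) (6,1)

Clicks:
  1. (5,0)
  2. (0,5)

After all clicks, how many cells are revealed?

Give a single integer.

Click 1 (5,0) count=1: revealed 1 new [(5,0)] -> total=1
Click 2 (0,5) count=0: revealed 6 new [(0,4) (0,5) (0,6) (1,4) (1,5) (1,6)] -> total=7

Answer: 7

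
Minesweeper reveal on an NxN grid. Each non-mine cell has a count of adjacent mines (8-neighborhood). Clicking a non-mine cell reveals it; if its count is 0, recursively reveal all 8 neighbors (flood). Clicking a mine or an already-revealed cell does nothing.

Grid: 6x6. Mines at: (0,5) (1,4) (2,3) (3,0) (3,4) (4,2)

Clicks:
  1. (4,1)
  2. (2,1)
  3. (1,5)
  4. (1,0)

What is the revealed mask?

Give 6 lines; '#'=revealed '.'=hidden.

Click 1 (4,1) count=2: revealed 1 new [(4,1)] -> total=1
Click 2 (2,1) count=1: revealed 1 new [(2,1)] -> total=2
Click 3 (1,5) count=2: revealed 1 new [(1,5)] -> total=3
Click 4 (1,0) count=0: revealed 10 new [(0,0) (0,1) (0,2) (0,3) (1,0) (1,1) (1,2) (1,3) (2,0) (2,2)] -> total=13

Answer: ####..
####.#
###...
......
.#....
......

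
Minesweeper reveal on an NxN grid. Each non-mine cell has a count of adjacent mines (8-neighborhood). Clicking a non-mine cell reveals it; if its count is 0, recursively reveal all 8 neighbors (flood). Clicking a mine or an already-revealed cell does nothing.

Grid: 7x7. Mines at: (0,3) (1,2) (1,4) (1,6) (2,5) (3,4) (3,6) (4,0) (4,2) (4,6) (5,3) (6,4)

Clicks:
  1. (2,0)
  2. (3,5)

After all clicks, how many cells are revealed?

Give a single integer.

Answer: 9

Derivation:
Click 1 (2,0) count=0: revealed 8 new [(0,0) (0,1) (1,0) (1,1) (2,0) (2,1) (3,0) (3,1)] -> total=8
Click 2 (3,5) count=4: revealed 1 new [(3,5)] -> total=9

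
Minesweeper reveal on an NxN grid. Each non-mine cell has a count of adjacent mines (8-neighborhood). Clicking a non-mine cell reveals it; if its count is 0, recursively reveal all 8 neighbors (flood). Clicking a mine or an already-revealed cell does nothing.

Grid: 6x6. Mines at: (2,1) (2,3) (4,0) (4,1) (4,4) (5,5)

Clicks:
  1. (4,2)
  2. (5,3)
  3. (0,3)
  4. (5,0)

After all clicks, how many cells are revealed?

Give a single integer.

Click 1 (4,2) count=1: revealed 1 new [(4,2)] -> total=1
Click 2 (5,3) count=1: revealed 1 new [(5,3)] -> total=2
Click 3 (0,3) count=0: revealed 16 new [(0,0) (0,1) (0,2) (0,3) (0,4) (0,5) (1,0) (1,1) (1,2) (1,3) (1,4) (1,5) (2,4) (2,5) (3,4) (3,5)] -> total=18
Click 4 (5,0) count=2: revealed 1 new [(5,0)] -> total=19

Answer: 19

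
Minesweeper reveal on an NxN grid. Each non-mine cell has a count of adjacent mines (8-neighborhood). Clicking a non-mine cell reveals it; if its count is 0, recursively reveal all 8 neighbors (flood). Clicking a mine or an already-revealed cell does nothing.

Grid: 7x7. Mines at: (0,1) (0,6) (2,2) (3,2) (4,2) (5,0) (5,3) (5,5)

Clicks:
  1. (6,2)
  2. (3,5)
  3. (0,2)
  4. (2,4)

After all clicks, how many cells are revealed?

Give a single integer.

Click 1 (6,2) count=1: revealed 1 new [(6,2)] -> total=1
Click 2 (3,5) count=0: revealed 21 new [(0,2) (0,3) (0,4) (0,5) (1,2) (1,3) (1,4) (1,5) (1,6) (2,3) (2,4) (2,5) (2,6) (3,3) (3,4) (3,5) (3,6) (4,3) (4,4) (4,5) (4,6)] -> total=22
Click 3 (0,2) count=1: revealed 0 new [(none)] -> total=22
Click 4 (2,4) count=0: revealed 0 new [(none)] -> total=22

Answer: 22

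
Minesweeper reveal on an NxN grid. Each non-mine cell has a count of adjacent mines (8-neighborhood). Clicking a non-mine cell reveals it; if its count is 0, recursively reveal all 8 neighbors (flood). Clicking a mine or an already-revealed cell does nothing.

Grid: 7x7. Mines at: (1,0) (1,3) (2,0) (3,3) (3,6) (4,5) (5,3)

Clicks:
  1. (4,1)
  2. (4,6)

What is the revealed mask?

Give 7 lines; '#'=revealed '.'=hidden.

Answer: .......
.......
.......
###....
###...#
###....
###....

Derivation:
Click 1 (4,1) count=0: revealed 12 new [(3,0) (3,1) (3,2) (4,0) (4,1) (4,2) (5,0) (5,1) (5,2) (6,0) (6,1) (6,2)] -> total=12
Click 2 (4,6) count=2: revealed 1 new [(4,6)] -> total=13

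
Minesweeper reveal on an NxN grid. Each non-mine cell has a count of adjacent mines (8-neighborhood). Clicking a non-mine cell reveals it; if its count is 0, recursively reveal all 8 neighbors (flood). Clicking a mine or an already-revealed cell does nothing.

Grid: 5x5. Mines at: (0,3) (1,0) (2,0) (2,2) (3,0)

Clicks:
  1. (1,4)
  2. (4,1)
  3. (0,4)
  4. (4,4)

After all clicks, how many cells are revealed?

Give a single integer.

Answer: 13

Derivation:
Click 1 (1,4) count=1: revealed 1 new [(1,4)] -> total=1
Click 2 (4,1) count=1: revealed 1 new [(4,1)] -> total=2
Click 3 (0,4) count=1: revealed 1 new [(0,4)] -> total=3
Click 4 (4,4) count=0: revealed 10 new [(1,3) (2,3) (2,4) (3,1) (3,2) (3,3) (3,4) (4,2) (4,3) (4,4)] -> total=13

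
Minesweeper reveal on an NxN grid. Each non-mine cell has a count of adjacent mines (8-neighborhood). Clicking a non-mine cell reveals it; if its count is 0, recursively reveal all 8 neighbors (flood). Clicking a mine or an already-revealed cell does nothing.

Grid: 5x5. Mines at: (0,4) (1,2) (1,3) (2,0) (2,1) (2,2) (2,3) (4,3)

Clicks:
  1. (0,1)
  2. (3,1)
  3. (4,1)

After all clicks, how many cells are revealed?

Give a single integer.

Click 1 (0,1) count=1: revealed 1 new [(0,1)] -> total=1
Click 2 (3,1) count=3: revealed 1 new [(3,1)] -> total=2
Click 3 (4,1) count=0: revealed 5 new [(3,0) (3,2) (4,0) (4,1) (4,2)] -> total=7

Answer: 7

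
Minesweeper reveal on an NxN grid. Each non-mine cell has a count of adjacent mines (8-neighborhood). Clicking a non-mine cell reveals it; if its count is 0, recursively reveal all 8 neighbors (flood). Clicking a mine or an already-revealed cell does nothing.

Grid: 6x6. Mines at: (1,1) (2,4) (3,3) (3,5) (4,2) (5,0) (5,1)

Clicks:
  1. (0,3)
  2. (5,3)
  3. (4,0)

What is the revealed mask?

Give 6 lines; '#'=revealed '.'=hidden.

Click 1 (0,3) count=0: revealed 8 new [(0,2) (0,3) (0,4) (0,5) (1,2) (1,3) (1,4) (1,5)] -> total=8
Click 2 (5,3) count=1: revealed 1 new [(5,3)] -> total=9
Click 3 (4,0) count=2: revealed 1 new [(4,0)] -> total=10

Answer: ..####
..####
......
......
#.....
...#..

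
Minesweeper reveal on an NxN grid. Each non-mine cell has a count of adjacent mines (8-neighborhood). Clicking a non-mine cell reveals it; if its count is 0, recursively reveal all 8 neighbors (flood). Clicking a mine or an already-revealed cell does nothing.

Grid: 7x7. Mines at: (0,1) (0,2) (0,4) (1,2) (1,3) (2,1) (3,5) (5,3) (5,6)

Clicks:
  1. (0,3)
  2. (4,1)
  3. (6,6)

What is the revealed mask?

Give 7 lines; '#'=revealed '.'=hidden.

Click 1 (0,3) count=4: revealed 1 new [(0,3)] -> total=1
Click 2 (4,1) count=0: revealed 12 new [(3,0) (3,1) (3,2) (4,0) (4,1) (4,2) (5,0) (5,1) (5,2) (6,0) (6,1) (6,2)] -> total=13
Click 3 (6,6) count=1: revealed 1 new [(6,6)] -> total=14

Answer: ...#...
.......
.......
###....
###....
###....
###...#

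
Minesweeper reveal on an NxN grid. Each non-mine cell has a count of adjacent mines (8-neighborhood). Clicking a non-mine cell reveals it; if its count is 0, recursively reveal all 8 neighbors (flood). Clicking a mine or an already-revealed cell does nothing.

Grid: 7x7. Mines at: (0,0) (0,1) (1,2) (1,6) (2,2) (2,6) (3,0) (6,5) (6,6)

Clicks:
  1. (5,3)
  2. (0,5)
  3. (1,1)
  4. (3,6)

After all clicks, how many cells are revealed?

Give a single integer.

Click 1 (5,3) count=0: revealed 34 new [(0,3) (0,4) (0,5) (1,3) (1,4) (1,5) (2,3) (2,4) (2,5) (3,1) (3,2) (3,3) (3,4) (3,5) (3,6) (4,0) (4,1) (4,2) (4,3) (4,4) (4,5) (4,6) (5,0) (5,1) (5,2) (5,3) (5,4) (5,5) (5,6) (6,0) (6,1) (6,2) (6,3) (6,4)] -> total=34
Click 2 (0,5) count=1: revealed 0 new [(none)] -> total=34
Click 3 (1,1) count=4: revealed 1 new [(1,1)] -> total=35
Click 4 (3,6) count=1: revealed 0 new [(none)] -> total=35

Answer: 35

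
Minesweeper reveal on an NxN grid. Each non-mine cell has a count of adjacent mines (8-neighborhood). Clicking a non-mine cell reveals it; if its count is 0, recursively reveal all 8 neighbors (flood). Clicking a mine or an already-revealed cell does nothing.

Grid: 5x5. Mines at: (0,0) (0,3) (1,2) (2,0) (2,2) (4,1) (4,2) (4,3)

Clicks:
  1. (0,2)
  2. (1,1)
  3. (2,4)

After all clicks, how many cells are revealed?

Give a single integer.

Answer: 8

Derivation:
Click 1 (0,2) count=2: revealed 1 new [(0,2)] -> total=1
Click 2 (1,1) count=4: revealed 1 new [(1,1)] -> total=2
Click 3 (2,4) count=0: revealed 6 new [(1,3) (1,4) (2,3) (2,4) (3,3) (3,4)] -> total=8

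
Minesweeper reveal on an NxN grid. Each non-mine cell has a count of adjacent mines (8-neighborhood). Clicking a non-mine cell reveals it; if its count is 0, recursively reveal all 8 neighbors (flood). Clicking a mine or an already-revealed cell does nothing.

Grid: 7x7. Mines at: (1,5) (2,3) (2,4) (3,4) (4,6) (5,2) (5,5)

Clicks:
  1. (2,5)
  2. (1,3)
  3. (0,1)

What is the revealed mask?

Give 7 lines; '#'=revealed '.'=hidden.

Answer: #####..
#####..
###..#.
###....
###....
##.....
##.....

Derivation:
Click 1 (2,5) count=3: revealed 1 new [(2,5)] -> total=1
Click 2 (1,3) count=2: revealed 1 new [(1,3)] -> total=2
Click 3 (0,1) count=0: revealed 22 new [(0,0) (0,1) (0,2) (0,3) (0,4) (1,0) (1,1) (1,2) (1,4) (2,0) (2,1) (2,2) (3,0) (3,1) (3,2) (4,0) (4,1) (4,2) (5,0) (5,1) (6,0) (6,1)] -> total=24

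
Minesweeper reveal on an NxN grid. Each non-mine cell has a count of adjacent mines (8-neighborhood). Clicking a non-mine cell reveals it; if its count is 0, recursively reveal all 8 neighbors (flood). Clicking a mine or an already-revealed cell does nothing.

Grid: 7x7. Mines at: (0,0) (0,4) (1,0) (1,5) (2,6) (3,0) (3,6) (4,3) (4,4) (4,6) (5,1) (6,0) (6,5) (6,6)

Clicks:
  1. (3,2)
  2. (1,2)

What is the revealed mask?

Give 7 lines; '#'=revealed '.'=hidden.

Click 1 (3,2) count=1: revealed 1 new [(3,2)] -> total=1
Click 2 (1,2) count=0: revealed 14 new [(0,1) (0,2) (0,3) (1,1) (1,2) (1,3) (1,4) (2,1) (2,2) (2,3) (2,4) (3,1) (3,3) (3,4)] -> total=15

Answer: .###...
.####..
.####..
.####..
.......
.......
.......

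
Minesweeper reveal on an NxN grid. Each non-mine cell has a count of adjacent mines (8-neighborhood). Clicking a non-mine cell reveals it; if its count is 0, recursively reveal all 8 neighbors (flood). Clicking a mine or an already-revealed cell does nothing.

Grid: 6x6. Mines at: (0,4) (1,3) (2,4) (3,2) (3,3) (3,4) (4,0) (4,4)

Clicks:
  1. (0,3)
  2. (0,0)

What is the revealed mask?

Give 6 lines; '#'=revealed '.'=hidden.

Answer: ####..
###...
###...
##....
......
......

Derivation:
Click 1 (0,3) count=2: revealed 1 new [(0,3)] -> total=1
Click 2 (0,0) count=0: revealed 11 new [(0,0) (0,1) (0,2) (1,0) (1,1) (1,2) (2,0) (2,1) (2,2) (3,0) (3,1)] -> total=12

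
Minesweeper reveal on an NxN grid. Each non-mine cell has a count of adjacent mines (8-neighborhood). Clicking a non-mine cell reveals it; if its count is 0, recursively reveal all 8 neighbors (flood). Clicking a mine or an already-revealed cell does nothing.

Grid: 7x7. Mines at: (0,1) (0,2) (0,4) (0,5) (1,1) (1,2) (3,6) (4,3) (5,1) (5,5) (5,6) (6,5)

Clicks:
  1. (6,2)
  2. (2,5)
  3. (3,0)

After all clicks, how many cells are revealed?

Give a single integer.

Answer: 11

Derivation:
Click 1 (6,2) count=1: revealed 1 new [(6,2)] -> total=1
Click 2 (2,5) count=1: revealed 1 new [(2,5)] -> total=2
Click 3 (3,0) count=0: revealed 9 new [(2,0) (2,1) (2,2) (3,0) (3,1) (3,2) (4,0) (4,1) (4,2)] -> total=11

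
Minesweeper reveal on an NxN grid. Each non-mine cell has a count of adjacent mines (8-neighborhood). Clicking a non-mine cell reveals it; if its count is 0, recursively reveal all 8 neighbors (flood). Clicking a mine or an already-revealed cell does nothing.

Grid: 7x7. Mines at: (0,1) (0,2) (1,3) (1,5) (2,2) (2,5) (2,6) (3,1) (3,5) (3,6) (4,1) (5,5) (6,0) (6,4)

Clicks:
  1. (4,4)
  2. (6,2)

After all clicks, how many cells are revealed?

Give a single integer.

Answer: 7

Derivation:
Click 1 (4,4) count=2: revealed 1 new [(4,4)] -> total=1
Click 2 (6,2) count=0: revealed 6 new [(5,1) (5,2) (5,3) (6,1) (6,2) (6,3)] -> total=7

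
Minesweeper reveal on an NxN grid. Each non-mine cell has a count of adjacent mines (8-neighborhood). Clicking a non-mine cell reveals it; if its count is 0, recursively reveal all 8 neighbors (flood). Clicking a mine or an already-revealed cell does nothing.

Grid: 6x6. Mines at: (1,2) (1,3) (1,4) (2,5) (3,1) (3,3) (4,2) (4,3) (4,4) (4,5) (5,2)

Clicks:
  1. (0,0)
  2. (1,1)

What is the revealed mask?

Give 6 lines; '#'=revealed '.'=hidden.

Click 1 (0,0) count=0: revealed 6 new [(0,0) (0,1) (1,0) (1,1) (2,0) (2,1)] -> total=6
Click 2 (1,1) count=1: revealed 0 new [(none)] -> total=6

Answer: ##....
##....
##....
......
......
......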